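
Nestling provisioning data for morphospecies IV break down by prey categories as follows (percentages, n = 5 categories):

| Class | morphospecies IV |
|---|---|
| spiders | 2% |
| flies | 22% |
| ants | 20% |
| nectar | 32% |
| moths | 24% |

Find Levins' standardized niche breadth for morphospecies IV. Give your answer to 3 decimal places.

Convert percentages to proportions (divide by 100).
Σpᵢ² = 0.02² + 0.22² + 0.20² + 0.32² + 0.24² = 0.0004 + 0.0484 + 0.0400 + 0.1024 + 0.0576 = 0.2488
B = 1 / 0.2488 = 4.01929
Bₛ = (B − 1)/(n − 1) = (4.01929 − 1)/(5 − 1) = 3.01929/4 = 0.75482

0.755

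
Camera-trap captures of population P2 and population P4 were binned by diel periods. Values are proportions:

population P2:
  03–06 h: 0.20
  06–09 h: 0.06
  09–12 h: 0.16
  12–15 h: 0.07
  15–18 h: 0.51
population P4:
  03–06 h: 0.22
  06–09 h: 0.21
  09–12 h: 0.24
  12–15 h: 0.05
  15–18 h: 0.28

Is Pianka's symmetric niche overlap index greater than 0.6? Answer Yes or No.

Yes

Σ p₁ᵢp₂ᵢ = 0.0440 + 0.0126 + 0.0384 + 0.0035 + 0.1428 = 0.2413
Σp_1ᵢ² = 0.20² + 0.06² + 0.16² + 0.07² + 0.51² = 0.0400 + 0.0036 + 0.0256 + 0.0049 + 0.2601 = 0.3342
Σp_2ᵢ² = 0.22² + 0.21² + 0.24² + 0.05² + 0.28² = 0.0484 + 0.0441 + 0.0576 + 0.0025 + 0.0784 = 0.2310
O = 0.2413 / √(0.3342 × 0.2310) = 0.2413 / 0.27785 = 0.8685
O = 0.8685 > 0.6 → Yes.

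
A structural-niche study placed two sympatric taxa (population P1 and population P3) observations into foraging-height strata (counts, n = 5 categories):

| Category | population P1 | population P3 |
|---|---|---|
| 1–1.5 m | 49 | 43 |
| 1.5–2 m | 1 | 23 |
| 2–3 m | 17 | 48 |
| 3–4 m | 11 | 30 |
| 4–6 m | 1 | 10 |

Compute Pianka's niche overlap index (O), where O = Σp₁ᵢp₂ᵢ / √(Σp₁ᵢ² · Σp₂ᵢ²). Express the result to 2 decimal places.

Proportions for population P1 (n=79): 49/79=0.6203, 1/79=0.0127, 17/79=0.2152, 11/79=0.1392, 1/79=0.0127
Proportions for population P3 (n=154): 43/154=0.2792, 23/154=0.1494, 48/154=0.3117, 30/154=0.1948, 10/154=0.0649
Σ p₁ᵢp₂ᵢ = 0.173188 + 0.001897 + 0.067078 + 0.027116 + 0.000824 = 0.270103
Σp_1ᵢ² = 0.6203² + 0.0127² + 0.2152² + 0.1392² + 0.0127² = 0.384772 + 0.000161 + 0.046311 + 0.019377 + 0.000161 = 0.450782
Σp_2ᵢ² = 0.2792² + 0.1494² + 0.3117² + 0.1948² + 0.0649² = 0.077953 + 0.022320 + 0.097157 + 0.037947 + 0.004212 = 0.239589
O = 0.270103 / √(0.450782 × 0.239589) = 0.270103 / 0.3286372 = 0.8219

0.82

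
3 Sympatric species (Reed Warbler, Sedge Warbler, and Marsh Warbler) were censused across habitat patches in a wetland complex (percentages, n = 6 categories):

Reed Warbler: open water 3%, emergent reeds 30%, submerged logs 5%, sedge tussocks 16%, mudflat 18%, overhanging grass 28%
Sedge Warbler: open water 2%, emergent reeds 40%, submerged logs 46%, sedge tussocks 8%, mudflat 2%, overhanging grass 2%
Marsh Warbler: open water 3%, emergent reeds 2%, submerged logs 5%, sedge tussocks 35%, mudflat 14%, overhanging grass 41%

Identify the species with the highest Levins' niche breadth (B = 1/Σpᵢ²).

Convert percentages to proportions (divide by 100).
Σp_Reedᵢ² = 0.03² + 0.30² + 0.05² + 0.16² + 0.18² + 0.28² = 0.0009 + 0.0900 + 0.0025 + 0.0256 + 0.0324 + 0.0784 = 0.2298
B_Reed = 1 / 0.2298 = 4.3516
Σp_Sedgᵢ² = 0.02² + 0.40² + 0.46² + 0.08² + 0.02² + 0.02² = 0.0004 + 0.1600 + 0.2116 + 0.0064 + 0.0004 + 0.0004 = 0.3792
B_Sedg = 1 / 0.3792 = 2.6371
Σp_Marsᵢ² = 0.03² + 0.02² + 0.05² + 0.35² + 0.14² + 0.41² = 0.0009 + 0.0004 + 0.0025 + 0.1225 + 0.0196 + 0.1681 = 0.3140
B_Mars = 1 / 0.3140 = 3.1847
Highest B → broadest niche (most generalist): Reed Warbler (B = 4.35).

Reed Warbler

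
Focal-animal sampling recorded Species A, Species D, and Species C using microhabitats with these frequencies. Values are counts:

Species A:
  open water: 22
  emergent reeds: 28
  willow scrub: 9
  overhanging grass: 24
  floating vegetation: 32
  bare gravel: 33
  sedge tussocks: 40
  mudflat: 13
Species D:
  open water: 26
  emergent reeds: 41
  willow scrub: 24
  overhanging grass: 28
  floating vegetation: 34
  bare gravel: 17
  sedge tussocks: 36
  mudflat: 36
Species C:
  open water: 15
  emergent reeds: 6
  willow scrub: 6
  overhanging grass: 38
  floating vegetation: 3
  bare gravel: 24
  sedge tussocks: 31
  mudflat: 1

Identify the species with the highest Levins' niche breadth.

Species D

Proportions for Species A (n=201): 22/201=0.1095, 28/201=0.1393, 9/201=0.0448, 24/201=0.1194, 32/201=0.1592, 33/201=0.1642, 40/201=0.1990, 13/201=0.0647
Proportions for Species D (n=242): 26/242=0.1074, 41/242=0.1694, 24/242=0.0992, 28/242=0.1157, 34/242=0.1405, 17/242=0.0702, 36/242=0.1488, 36/242=0.1488
Proportions for Species C (n=124): 15/124=0.1210, 6/124=0.0484, 6/124=0.0484, 38/124=0.3065, 3/124=0.0242, 24/124=0.1935, 31/124=0.2500, 1/124=0.0081
Σp_Aᵢ² = 0.1095² + 0.1393² + 0.0448² + 0.1194² + 0.1592² + 0.1642² + 0.1990² + 0.0647² = 0.011990 + 0.019404 + 0.002007 + 0.014256 + 0.025345 + 0.026962 + 0.039601 + 0.004186 = 0.143751
B_A = 1 / 0.143751 = 6.9565
Σp_Dᵢ² = 0.1074² + 0.1694² + 0.0992² + 0.1157² + 0.1405² + 0.0702² + 0.1488² + 0.1488² = 0.011535 + 0.028696 + 0.009841 + 0.013386 + 0.019740 + 0.004928 + 0.022141 + 0.022141 = 0.132408
B_D = 1 / 0.132408 = 7.5524
Σp_Cᵢ² = 0.1210² + 0.0484² + 0.0484² + 0.3065² + 0.0242² + 0.1935² + 0.2500² + 0.0081² = 0.014641 + 0.002343 + 0.002343 + 0.093942 + 0.000586 + 0.037442 + 0.062500 + 0.000066 = 0.213863
B_C = 1 / 0.213863 = 4.6759
Highest B → broadest niche (most generalist): Species D (B = 7.55).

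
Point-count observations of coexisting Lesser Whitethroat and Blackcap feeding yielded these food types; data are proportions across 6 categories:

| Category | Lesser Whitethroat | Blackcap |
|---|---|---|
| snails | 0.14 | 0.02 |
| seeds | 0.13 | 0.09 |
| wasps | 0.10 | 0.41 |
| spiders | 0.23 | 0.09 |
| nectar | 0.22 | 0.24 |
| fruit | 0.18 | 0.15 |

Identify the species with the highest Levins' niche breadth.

Lesser Whitethroat

Σp_Whitᵢ² = 0.14² + 0.13² + 0.10² + 0.23² + 0.22² + 0.18² = 0.0196 + 0.0169 + 0.0100 + 0.0529 + 0.0484 + 0.0324 = 0.1802
B_Whit = 1 / 0.1802 = 5.5494
Σp_Blacᵢ² = 0.02² + 0.09² + 0.41² + 0.09² + 0.24² + 0.15² = 0.0004 + 0.0081 + 0.1681 + 0.0081 + 0.0576 + 0.0225 = 0.2648
B_Blac = 1 / 0.2648 = 3.7764
Highest B → broadest niche (most generalist): Lesser Whitethroat (B = 5.55).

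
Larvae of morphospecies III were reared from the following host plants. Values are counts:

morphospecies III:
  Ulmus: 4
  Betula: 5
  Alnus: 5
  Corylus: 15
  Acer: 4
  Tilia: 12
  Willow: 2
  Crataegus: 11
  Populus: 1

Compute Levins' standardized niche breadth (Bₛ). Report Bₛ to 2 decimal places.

Proportions for morphospecies III (n=59): 4/59=0.0678, 5/59=0.0847, 5/59=0.0847, 15/59=0.2542, 4/59=0.0678, 12/59=0.2034, 2/59=0.0339, 11/59=0.1864, 1/59=0.0169
Σpᵢ² = 0.0678² + 0.0847² + 0.0847² + 0.2542² + 0.0678² + 0.2034² + 0.0339² + 0.1864² + 0.0169² = 0.004597 + 0.007174 + 0.007174 + 0.064618 + 0.004597 + 0.041372 + 0.001149 + 0.034745 + 0.000286 = 0.165712
B = 1 / 0.165712 = 6.0346
Bₛ = (B − 1)/(n − 1) = (6.0346 − 1)/(9 − 1) = 5.0346/8 = 0.6293

0.63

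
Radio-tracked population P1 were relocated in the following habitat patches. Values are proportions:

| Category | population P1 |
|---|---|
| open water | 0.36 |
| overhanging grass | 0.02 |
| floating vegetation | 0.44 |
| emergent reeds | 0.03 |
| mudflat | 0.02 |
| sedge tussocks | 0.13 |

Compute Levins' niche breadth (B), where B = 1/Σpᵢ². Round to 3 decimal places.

2.926

Σpᵢ² = 0.36² + 0.02² + 0.44² + 0.03² + 0.02² + 0.13² = 0.1296 + 0.0004 + 0.1936 + 0.0009 + 0.0004 + 0.0169 = 0.3418
B = 1 / 0.3418 = 2.92569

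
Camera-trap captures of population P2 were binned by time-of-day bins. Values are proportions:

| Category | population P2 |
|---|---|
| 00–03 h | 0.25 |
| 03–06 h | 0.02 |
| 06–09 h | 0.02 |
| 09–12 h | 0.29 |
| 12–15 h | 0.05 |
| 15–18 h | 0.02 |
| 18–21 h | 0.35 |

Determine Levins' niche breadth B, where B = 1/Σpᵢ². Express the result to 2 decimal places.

Σpᵢ² = 0.25² + 0.02² + 0.02² + 0.29² + 0.05² + 0.02² + 0.35² = 0.0625 + 0.0004 + 0.0004 + 0.0841 + 0.0025 + 0.0004 + 0.1225 = 0.2728
B = 1 / 0.2728 = 3.6657

3.67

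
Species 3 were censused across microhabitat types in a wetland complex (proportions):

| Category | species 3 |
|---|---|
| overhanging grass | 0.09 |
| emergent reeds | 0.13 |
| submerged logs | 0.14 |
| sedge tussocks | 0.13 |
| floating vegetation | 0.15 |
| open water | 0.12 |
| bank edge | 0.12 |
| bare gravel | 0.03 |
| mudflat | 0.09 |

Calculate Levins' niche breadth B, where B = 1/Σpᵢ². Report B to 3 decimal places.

Σpᵢ² = 0.09² + 0.13² + 0.14² + 0.13² + 0.15² + 0.12² + 0.12² + 0.03² + 0.09² = 0.0081 + 0.0169 + 0.0196 + 0.0169 + 0.0225 + 0.0144 + 0.0144 + 0.0009 + 0.0081 = 0.1218
B = 1 / 0.1218 = 8.21018

8.210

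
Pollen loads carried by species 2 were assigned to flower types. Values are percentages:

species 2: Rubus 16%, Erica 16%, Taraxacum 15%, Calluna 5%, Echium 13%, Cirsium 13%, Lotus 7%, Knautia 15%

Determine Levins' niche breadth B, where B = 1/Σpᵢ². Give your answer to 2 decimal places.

7.28

Convert percentages to proportions (divide by 100).
Σpᵢ² = 0.16² + 0.16² + 0.15² + 0.05² + 0.13² + 0.13² + 0.07² + 0.15² = 0.0256 + 0.0256 + 0.0225 + 0.0025 + 0.0169 + 0.0169 + 0.0049 + 0.0225 = 0.1374
B = 1 / 0.1374 = 7.2780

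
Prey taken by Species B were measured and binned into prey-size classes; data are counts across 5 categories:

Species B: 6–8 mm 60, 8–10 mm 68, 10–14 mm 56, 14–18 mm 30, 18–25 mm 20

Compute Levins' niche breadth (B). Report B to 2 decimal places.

4.33

Proportions for Species B (n=234): 60/234=0.2564, 68/234=0.2906, 56/234=0.2393, 30/234=0.1282, 20/234=0.0855
Σpᵢ² = 0.2564² + 0.2906² + 0.2393² + 0.1282² + 0.0855² = 0.065741 + 0.084448 + 0.057264 + 0.016435 + 0.007310 = 0.231198
B = 1 / 0.231198 = 4.3253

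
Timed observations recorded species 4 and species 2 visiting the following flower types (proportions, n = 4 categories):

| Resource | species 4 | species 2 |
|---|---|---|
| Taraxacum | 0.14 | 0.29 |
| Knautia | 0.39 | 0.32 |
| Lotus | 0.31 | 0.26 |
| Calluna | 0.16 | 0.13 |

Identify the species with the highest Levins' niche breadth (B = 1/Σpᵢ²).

species 2

Σp_4ᵢ² = 0.14² + 0.39² + 0.31² + 0.16² = 0.0196 + 0.1521 + 0.0961 + 0.0256 = 0.2934
B_4 = 1 / 0.2934 = 3.4083
Σp_2ᵢ² = 0.29² + 0.32² + 0.26² + 0.13² = 0.0841 + 0.1024 + 0.0676 + 0.0169 = 0.2710
B_2 = 1 / 0.2710 = 3.6900
Highest B → broadest niche (most generalist): species 2 (B = 3.69).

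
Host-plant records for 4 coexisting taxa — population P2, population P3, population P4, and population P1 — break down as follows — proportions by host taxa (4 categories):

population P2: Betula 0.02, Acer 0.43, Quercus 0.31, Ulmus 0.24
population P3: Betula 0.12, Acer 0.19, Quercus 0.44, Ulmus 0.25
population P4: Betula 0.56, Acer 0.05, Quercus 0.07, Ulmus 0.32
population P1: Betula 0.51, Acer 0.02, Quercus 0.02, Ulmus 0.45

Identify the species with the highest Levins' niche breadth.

population P3

Σp_P2ᵢ² = 0.02² + 0.43² + 0.31² + 0.24² = 0.0004 + 0.1849 + 0.0961 + 0.0576 = 0.3390
B_P2 = 1 / 0.3390 = 2.9499
Σp_P3ᵢ² = 0.12² + 0.19² + 0.44² + 0.25² = 0.0144 + 0.0361 + 0.1936 + 0.0625 = 0.3066
B_P3 = 1 / 0.3066 = 3.2616
Σp_P4ᵢ² = 0.56² + 0.05² + 0.07² + 0.32² = 0.3136 + 0.0025 + 0.0049 + 0.1024 = 0.4234
B_P4 = 1 / 0.4234 = 2.3618
Σp_P1ᵢ² = 0.51² + 0.02² + 0.02² + 0.45² = 0.2601 + 0.0004 + 0.0004 + 0.2025 = 0.4634
B_P1 = 1 / 0.4634 = 2.1580
Highest B → broadest niche (most generalist): population P3 (B = 3.26).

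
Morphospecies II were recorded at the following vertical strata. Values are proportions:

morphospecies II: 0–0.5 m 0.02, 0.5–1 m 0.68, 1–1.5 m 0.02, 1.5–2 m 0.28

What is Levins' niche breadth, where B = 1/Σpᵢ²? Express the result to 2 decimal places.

Σpᵢ² = 0.02² + 0.68² + 0.02² + 0.28² = 0.0004 + 0.4624 + 0.0004 + 0.0784 = 0.5416
B = 1 / 0.5416 = 1.8464

1.85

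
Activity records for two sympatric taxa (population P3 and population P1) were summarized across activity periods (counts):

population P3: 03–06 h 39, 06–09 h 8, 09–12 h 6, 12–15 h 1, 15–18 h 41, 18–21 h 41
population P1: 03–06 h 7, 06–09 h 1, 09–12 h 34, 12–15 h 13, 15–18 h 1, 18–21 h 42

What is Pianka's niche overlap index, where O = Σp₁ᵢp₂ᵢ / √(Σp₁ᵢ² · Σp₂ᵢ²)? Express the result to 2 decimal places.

0.57

Proportions for population P3 (n=136): 39/136=0.2868, 8/136=0.0588, 6/136=0.0441, 1/136=0.0074, 41/136=0.3015, 41/136=0.3015
Proportions for population P1 (n=98): 7/98=0.0714, 1/98=0.0102, 34/98=0.3469, 13/98=0.1327, 1/98=0.0102, 42/98=0.4286
Σ p₁ᵢp₂ᵢ = 0.020478 + 0.000600 + 0.015298 + 0.000982 + 0.003075 + 0.129223 = 0.169656
Σp_1ᵢ² = 0.2868² + 0.0588² + 0.0441² + 0.0074² + 0.3015² + 0.3015² = 0.082254 + 0.003457 + 0.001945 + 0.000055 + 0.090902 + 0.090902 = 0.269515
Σp_2ᵢ² = 0.0714² + 0.0102² + 0.3469² + 0.1327² + 0.0102² + 0.4286² = 0.005098 + 0.000104 + 0.120340 + 0.017609 + 0.000104 + 0.183698 = 0.326953
O = 0.169656 / √(0.269515 × 0.326953) = 0.169656 / 0.2968480 = 0.5715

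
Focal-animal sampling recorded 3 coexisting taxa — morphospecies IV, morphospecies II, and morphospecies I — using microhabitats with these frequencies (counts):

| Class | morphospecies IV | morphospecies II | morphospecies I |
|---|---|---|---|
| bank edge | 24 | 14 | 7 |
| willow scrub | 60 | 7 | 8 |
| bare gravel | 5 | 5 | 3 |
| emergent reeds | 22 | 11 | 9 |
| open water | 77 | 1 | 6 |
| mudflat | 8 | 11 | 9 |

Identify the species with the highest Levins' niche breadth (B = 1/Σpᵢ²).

Proportions for morphospecies IV (n=196): 24/196=0.1224, 60/196=0.3061, 5/196=0.0255, 22/196=0.1122, 77/196=0.3929, 8/196=0.0408
Proportions for morphospecies II (n=49): 14/49=0.2857, 7/49=0.1429, 5/49=0.1020, 11/49=0.2245, 1/49=0.0204, 11/49=0.2245
Proportions for morphospecies I (n=42): 7/42=0.1667, 8/42=0.1905, 3/42=0.0714, 9/42=0.2143, 6/42=0.1429, 9/42=0.2143
Σp_IVᵢ² = 0.1224² + 0.3061² + 0.0255² + 0.1122² + 0.3929² + 0.0408² = 0.014982 + 0.093697 + 0.000650 + 0.012589 + 0.154370 + 0.001665 = 0.277953
B_IV = 1 / 0.277953 = 3.5977
Σp_IIᵢ² = 0.2857² + 0.1429² + 0.1020² + 0.2245² + 0.0204² + 0.2245² = 0.081624 + 0.020420 + 0.010404 + 0.050400 + 0.000416 + 0.050400 = 0.213664
B_II = 1 / 0.213664 = 4.6802
Σp_Iᵢ² = 0.1667² + 0.1905² + 0.0714² + 0.2143² + 0.1429² + 0.2143² = 0.027789 + 0.036290 + 0.005098 + 0.045924 + 0.020420 + 0.045924 = 0.181445
B_I = 1 / 0.181445 = 5.5113
Highest B → broadest niche (most generalist): morphospecies I (B = 5.51).

morphospecies I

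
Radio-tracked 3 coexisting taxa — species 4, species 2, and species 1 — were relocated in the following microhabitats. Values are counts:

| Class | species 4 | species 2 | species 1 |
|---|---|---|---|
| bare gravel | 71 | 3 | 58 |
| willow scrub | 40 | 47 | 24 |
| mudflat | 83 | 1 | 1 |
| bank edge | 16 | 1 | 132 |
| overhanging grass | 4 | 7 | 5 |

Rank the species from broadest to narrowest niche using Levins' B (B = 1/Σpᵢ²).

Proportions for species 4 (n=214): 71/214=0.3318, 40/214=0.1869, 83/214=0.3879, 16/214=0.0748, 4/214=0.0187
Proportions for species 2 (n=59): 3/59=0.0508, 47/59=0.7966, 1/59=0.0169, 1/59=0.0169, 7/59=0.1186
Proportions for species 1 (n=220): 58/220=0.2636, 24/220=0.1091, 1/220=0.0045, 132/220=0.6000, 5/220=0.0227
Σp_4ᵢ² = 0.3318² + 0.1869² + 0.3879² + 0.0748² + 0.0187² = 0.110091 + 0.034932 + 0.150466 + 0.005595 + 0.000350 = 0.301434
B_4 = 1 / 0.301434 = 3.3175
Σp_2ᵢ² = 0.0508² + 0.7966² + 0.0169² + 0.0169² + 0.1186² = 0.002581 + 0.634572 + 0.000286 + 0.000286 + 0.014066 = 0.651791
B_2 = 1 / 0.651791 = 1.5342
Σp_1ᵢ² = 0.2636² + 0.1091² + 0.0045² + 0.6000² + 0.0227² = 0.069485 + 0.011903 + 0.000020 + 0.360000 + 0.000515 = 0.441923
B_1 = 1 / 0.441923 = 2.2628
Ranking by B (broadest → narrowest): species 4 (3.32) > species 1 (2.26) > species 2 (1.53)

species 4 > species 1 > species 2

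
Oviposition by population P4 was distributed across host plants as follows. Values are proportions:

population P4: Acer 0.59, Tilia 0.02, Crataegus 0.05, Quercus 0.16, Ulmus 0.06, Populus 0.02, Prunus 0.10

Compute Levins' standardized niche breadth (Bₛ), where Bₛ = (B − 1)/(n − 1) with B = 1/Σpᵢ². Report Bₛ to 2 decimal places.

Σpᵢ² = 0.59² + 0.02² + 0.05² + 0.16² + 0.06² + 0.02² + 0.10² = 0.3481 + 0.0004 + 0.0025 + 0.0256 + 0.0036 + 0.0004 + 0.0100 = 0.3906
B = 1 / 0.3906 = 2.5602
Bₛ = (B − 1)/(n − 1) = (2.5602 − 1)/(7 − 1) = 1.5602/6 = 0.2600

0.26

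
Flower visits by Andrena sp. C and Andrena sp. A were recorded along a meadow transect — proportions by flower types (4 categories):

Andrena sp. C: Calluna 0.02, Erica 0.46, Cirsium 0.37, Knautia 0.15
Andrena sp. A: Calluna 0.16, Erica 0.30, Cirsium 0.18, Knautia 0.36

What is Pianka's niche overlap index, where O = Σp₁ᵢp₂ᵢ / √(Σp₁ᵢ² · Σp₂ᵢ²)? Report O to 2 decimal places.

Σ p₁ᵢp₂ᵢ = 0.0032 + 0.1380 + 0.0666 + 0.0540 = 0.2618
Σp_1ᵢ² = 0.02² + 0.46² + 0.37² + 0.15² = 0.0004 + 0.2116 + 0.1369 + 0.0225 = 0.3714
Σp_2ᵢ² = 0.16² + 0.30² + 0.18² + 0.36² = 0.0256 + 0.0900 + 0.0324 + 0.1296 = 0.2776
O = 0.2618 / √(0.3714 × 0.2776) = 0.2618 / 0.32109 = 0.8153

0.82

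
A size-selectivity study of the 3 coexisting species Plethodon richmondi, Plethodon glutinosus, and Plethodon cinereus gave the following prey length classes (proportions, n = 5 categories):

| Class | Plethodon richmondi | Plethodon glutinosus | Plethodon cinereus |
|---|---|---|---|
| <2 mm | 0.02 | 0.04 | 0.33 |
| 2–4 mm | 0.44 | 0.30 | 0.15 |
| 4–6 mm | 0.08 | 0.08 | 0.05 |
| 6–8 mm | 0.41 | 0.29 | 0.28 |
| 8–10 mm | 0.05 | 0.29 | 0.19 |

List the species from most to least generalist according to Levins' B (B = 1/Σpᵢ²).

Σp_richᵢ² = 0.02² + 0.44² + 0.08² + 0.41² + 0.05² = 0.0004 + 0.1936 + 0.0064 + 0.1681 + 0.0025 = 0.3710
B_rich = 1 / 0.3710 = 2.6954
Σp_glutᵢ² = 0.04² + 0.30² + 0.08² + 0.29² + 0.29² = 0.0016 + 0.0900 + 0.0064 + 0.0841 + 0.0841 = 0.2662
B_glut = 1 / 0.2662 = 3.7566
Σp_cineᵢ² = 0.33² + 0.15² + 0.05² + 0.28² + 0.19² = 0.1089 + 0.0225 + 0.0025 + 0.0784 + 0.0361 = 0.2484
B_cine = 1 / 0.2484 = 4.0258
Ranking by B (broadest → narrowest): Plethodon cinereus (4.03) > Plethodon glutinosus (3.76) > Plethodon richmondi (2.70)

Plethodon cinereus > Plethodon glutinosus > Plethodon richmondi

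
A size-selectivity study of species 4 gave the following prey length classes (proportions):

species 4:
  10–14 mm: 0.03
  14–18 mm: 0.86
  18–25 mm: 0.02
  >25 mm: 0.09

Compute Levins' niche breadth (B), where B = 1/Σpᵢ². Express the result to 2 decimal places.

1.34

Σpᵢ² = 0.03² + 0.86² + 0.02² + 0.09² = 0.0009 + 0.7396 + 0.0004 + 0.0081 = 0.7490
B = 1 / 0.7490 = 1.3351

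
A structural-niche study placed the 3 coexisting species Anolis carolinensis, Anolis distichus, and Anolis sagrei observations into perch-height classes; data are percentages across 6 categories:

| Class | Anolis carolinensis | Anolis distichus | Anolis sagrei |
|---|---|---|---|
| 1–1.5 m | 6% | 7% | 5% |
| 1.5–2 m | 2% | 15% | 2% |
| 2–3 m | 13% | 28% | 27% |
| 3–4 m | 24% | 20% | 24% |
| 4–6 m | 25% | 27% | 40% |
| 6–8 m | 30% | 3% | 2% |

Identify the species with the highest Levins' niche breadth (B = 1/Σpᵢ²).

Convert percentages to proportions (divide by 100).
Σp_caroᵢ² = 0.06² + 0.02² + 0.13² + 0.24² + 0.25² + 0.30² = 0.0036 + 0.0004 + 0.0169 + 0.0576 + 0.0625 + 0.0900 = 0.2310
B_caro = 1 / 0.2310 = 4.3290
Σp_distᵢ² = 0.07² + 0.15² + 0.28² + 0.20² + 0.27² + 0.03² = 0.0049 + 0.0225 + 0.0784 + 0.0400 + 0.0729 + 0.0009 = 0.2196
B_dist = 1 / 0.2196 = 4.5537
Σp_sagrᵢ² = 0.05² + 0.02² + 0.27² + 0.24² + 0.40² + 0.02² = 0.0025 + 0.0004 + 0.0729 + 0.0576 + 0.1600 + 0.0004 = 0.2938
B_sagr = 1 / 0.2938 = 3.4037
Highest B → broadest niche (most generalist): Anolis distichus (B = 4.55).

Anolis distichus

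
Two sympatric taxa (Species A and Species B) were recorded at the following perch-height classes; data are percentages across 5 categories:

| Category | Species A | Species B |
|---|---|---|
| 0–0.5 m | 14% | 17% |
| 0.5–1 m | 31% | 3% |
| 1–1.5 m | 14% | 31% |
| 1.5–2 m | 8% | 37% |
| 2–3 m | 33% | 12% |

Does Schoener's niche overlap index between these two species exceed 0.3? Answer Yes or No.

Yes

Convert percentages to proportions (divide by 100).
Σ|p₁ᵢ − p₂ᵢ| = 0.03 + 0.28 + 0.17 + 0.29 + 0.21 = 0.98
D = 1 − ½ × 0.98 = 1 − 0.490 = 0.5100
D = 0.5100 > 0.3 → Yes.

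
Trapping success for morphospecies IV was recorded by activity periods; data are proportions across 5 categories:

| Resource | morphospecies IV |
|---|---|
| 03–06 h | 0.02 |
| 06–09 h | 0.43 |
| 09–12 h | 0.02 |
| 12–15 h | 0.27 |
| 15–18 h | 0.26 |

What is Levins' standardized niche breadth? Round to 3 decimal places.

0.516

Σpᵢ² = 0.02² + 0.43² + 0.02² + 0.27² + 0.26² = 0.0004 + 0.1849 + 0.0004 + 0.0729 + 0.0676 = 0.3262
B = 1 / 0.3262 = 3.06560
Bₛ = (B − 1)/(n − 1) = (3.06560 − 1)/(5 − 1) = 2.06560/4 = 0.51640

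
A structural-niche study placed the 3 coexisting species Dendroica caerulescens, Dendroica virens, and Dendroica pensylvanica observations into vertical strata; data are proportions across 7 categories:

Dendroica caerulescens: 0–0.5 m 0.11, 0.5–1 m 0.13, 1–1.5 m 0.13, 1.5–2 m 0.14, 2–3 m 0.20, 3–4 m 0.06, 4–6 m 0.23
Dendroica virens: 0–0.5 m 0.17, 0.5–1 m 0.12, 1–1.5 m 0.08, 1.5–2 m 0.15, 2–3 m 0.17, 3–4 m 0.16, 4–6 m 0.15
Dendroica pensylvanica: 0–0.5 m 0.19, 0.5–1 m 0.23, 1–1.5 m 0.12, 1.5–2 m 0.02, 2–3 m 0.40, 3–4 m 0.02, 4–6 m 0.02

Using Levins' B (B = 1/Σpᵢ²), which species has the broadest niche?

Dendroica virens

Σp_caerᵢ² = 0.11² + 0.13² + 0.13² + 0.14² + 0.20² + 0.06² + 0.23² = 0.0121 + 0.0169 + 0.0169 + 0.0196 + 0.0400 + 0.0036 + 0.0529 = 0.1620
B_caer = 1 / 0.1620 = 6.1728
Σp_vireᵢ² = 0.17² + 0.12² + 0.08² + 0.15² + 0.17² + 0.16² + 0.15² = 0.0289 + 0.0144 + 0.0064 + 0.0225 + 0.0289 + 0.0256 + 0.0225 = 0.1492
B_vire = 1 / 0.1492 = 6.7024
Σp_pensᵢ² = 0.19² + 0.23² + 0.12² + 0.02² + 0.40² + 0.02² + 0.02² = 0.0361 + 0.0529 + 0.0144 + 0.0004 + 0.1600 + 0.0004 + 0.0004 = 0.2646
B_pens = 1 / 0.2646 = 3.7793
Highest B → broadest niche (most generalist): Dendroica virens (B = 6.70).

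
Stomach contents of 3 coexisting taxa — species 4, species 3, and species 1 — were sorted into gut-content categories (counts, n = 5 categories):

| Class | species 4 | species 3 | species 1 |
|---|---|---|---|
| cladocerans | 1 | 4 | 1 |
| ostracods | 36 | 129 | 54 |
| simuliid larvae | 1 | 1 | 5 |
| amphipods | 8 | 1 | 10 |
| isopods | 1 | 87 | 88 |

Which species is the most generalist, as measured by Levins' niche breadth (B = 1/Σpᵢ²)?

species 1

Proportions for species 4 (n=47): 1/47=0.0213, 36/47=0.7660, 1/47=0.0213, 8/47=0.1702, 1/47=0.0213
Proportions for species 3 (n=222): 4/222=0.0180, 129/222=0.5811, 1/222=0.0045, 1/222=0.0045, 87/222=0.3919
Proportions for species 1 (n=158): 1/158=0.0063, 54/158=0.3418, 5/158=0.0316, 10/158=0.0633, 88/158=0.5570
Σp_4ᵢ² = 0.0213² + 0.7660² + 0.0213² + 0.1702² + 0.0213² = 0.000454 + 0.586756 + 0.000454 + 0.028968 + 0.000454 = 0.617086
B_4 = 1 / 0.617086 = 1.6205
Σp_3ᵢ² = 0.0180² + 0.5811² + 0.0045² + 0.0045² + 0.3919² = 0.000324 + 0.337677 + 0.000020 + 0.000020 + 0.153586 = 0.491627
B_3 = 1 / 0.491627 = 2.0341
Σp_1ᵢ² = 0.0063² + 0.3418² + 0.0316² + 0.0633² + 0.5570² = 0.000040 + 0.116827 + 0.000999 + 0.004007 + 0.310249 = 0.432122
B_1 = 1 / 0.432122 = 2.3142
Highest B → broadest niche (most generalist): species 1 (B = 2.31).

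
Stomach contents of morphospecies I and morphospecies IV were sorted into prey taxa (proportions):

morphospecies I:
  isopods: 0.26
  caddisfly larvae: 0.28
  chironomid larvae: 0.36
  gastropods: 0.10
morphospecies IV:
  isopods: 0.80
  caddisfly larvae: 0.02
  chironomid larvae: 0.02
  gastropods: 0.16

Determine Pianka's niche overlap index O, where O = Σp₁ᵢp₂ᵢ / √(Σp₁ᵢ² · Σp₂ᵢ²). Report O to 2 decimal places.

0.54

Σ p₁ᵢp₂ᵢ = 0.2080 + 0.0056 + 0.0072 + 0.0160 = 0.2368
Σp_1ᵢ² = 0.26² + 0.28² + 0.36² + 0.10² = 0.0676 + 0.0784 + 0.1296 + 0.0100 = 0.2856
Σp_2ᵢ² = 0.80² + 0.02² + 0.02² + 0.16² = 0.6400 + 0.0004 + 0.0004 + 0.0256 = 0.6664
O = 0.2368 / √(0.2856 × 0.6664) = 0.2368 / 0.43626 = 0.5428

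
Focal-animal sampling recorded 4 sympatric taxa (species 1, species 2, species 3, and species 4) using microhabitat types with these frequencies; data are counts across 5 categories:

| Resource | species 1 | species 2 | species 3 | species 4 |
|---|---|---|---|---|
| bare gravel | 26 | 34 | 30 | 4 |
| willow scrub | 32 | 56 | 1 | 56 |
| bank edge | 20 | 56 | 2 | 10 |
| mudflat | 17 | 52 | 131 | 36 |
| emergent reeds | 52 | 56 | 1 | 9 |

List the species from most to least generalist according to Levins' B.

species 2 > species 1 > species 4 > species 3

Proportions for species 1 (n=147): 26/147=0.1769, 32/147=0.2177, 20/147=0.1361, 17/147=0.1156, 52/147=0.3537
Proportions for species 2 (n=254): 34/254=0.1339, 56/254=0.2205, 56/254=0.2205, 52/254=0.2047, 56/254=0.2205
Proportions for species 3 (n=165): 30/165=0.1818, 1/165=0.0061, 2/165=0.0121, 131/165=0.7939, 1/165=0.0061
Proportions for species 4 (n=115): 4/115=0.0348, 56/115=0.4870, 10/115=0.0870, 36/115=0.3130, 9/115=0.0783
Σp_1ᵢ² = 0.1769² + 0.2177² + 0.1361² + 0.1156² + 0.3537² = 0.031294 + 0.047393 + 0.018523 + 0.013363 + 0.125104 = 0.235677
B_1 = 1 / 0.235677 = 4.2431
Σp_2ᵢ² = 0.1339² + 0.2205² + 0.2205² + 0.2047² + 0.2205² = 0.017929 + 0.048620 + 0.048620 + 0.041902 + 0.048620 = 0.205691
B_2 = 1 / 0.205691 = 4.8617
Σp_3ᵢ² = 0.1818² + 0.0061² + 0.0121² + 0.7939² + 0.0061² = 0.033051 + 0.000037 + 0.000146 + 0.630277 + 0.000037 = 0.663548
B_3 = 1 / 0.663548 = 1.5070
Σp_4ᵢ² = 0.0348² + 0.4870² + 0.0870² + 0.3130² + 0.0783² = 0.001211 + 0.237169 + 0.007569 + 0.097969 + 0.006131 = 0.350049
B_4 = 1 / 0.350049 = 2.8567
Ranking by B (broadest → narrowest): species 2 (4.86) > species 1 (4.24) > species 4 (2.86) > species 3 (1.51)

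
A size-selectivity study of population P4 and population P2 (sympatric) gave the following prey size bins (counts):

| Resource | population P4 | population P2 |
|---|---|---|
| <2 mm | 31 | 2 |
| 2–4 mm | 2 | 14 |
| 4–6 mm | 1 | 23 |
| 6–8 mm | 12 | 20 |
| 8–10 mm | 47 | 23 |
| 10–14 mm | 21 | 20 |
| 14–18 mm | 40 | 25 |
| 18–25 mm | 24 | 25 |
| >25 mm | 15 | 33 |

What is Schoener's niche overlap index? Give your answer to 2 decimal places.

0.66

Proportions for population P4 (n=193): 31/193=0.1606, 2/193=0.0104, 1/193=0.0052, 12/193=0.0622, 47/193=0.2435, 21/193=0.1088, 40/193=0.2073, 24/193=0.1244, 15/193=0.0777
Proportions for population P2 (n=185): 2/185=0.0108, 14/185=0.0757, 23/185=0.1243, 20/185=0.1081, 23/185=0.1243, 20/185=0.1081, 25/185=0.1351, 25/185=0.1351, 33/185=0.1784
Σ|p₁ᵢ − p₂ᵢ| = 0.1498 + 0.0653 + 0.1191 + 0.0459 + 0.1192 + 0.0007 + 0.0722 + 0.0107 + 0.1007 = 0.6836
D = 1 − ½ × 0.6836 = 1 − 0.34180 = 0.65820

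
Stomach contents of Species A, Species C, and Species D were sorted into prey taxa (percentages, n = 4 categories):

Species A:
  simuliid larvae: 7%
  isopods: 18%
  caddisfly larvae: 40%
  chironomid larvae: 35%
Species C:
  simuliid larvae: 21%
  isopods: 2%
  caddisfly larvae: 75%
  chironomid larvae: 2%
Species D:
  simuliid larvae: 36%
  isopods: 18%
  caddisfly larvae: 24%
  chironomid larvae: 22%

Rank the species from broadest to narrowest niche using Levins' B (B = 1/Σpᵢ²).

Convert percentages to proportions (divide by 100).
Σp_Aᵢ² = 0.07² + 0.18² + 0.40² + 0.35² = 0.0049 + 0.0324 + 0.1600 + 0.1225 = 0.3198
B_A = 1 / 0.3198 = 3.1270
Σp_Cᵢ² = 0.21² + 0.02² + 0.75² + 0.02² = 0.0441 + 0.0004 + 0.5625 + 0.0004 = 0.6074
B_C = 1 / 0.6074 = 1.6464
Σp_Dᵢ² = 0.36² + 0.18² + 0.24² + 0.22² = 0.1296 + 0.0324 + 0.0576 + 0.0484 = 0.2680
B_D = 1 / 0.2680 = 3.7313
Ranking by B (broadest → narrowest): Species D (3.73) > Species A (3.13) > Species C (1.65)

Species D > Species A > Species C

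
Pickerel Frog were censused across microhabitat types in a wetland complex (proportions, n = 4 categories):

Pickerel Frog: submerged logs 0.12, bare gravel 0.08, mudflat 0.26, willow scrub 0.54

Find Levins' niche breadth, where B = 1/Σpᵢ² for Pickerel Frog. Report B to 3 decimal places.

Σpᵢ² = 0.12² + 0.08² + 0.26² + 0.54² = 0.0144 + 0.0064 + 0.0676 + 0.2916 = 0.3800
B = 1 / 0.3800 = 2.63158

2.632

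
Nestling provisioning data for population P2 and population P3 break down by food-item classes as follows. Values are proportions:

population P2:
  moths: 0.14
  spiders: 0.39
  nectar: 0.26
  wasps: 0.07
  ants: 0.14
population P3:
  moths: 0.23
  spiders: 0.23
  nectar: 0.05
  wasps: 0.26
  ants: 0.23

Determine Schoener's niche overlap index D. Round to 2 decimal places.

Σ|p₁ᵢ − p₂ᵢ| = 0.09 + 0.16 + 0.21 + 0.19 + 0.09 = 0.74
D = 1 − ½ × 0.74 = 1 − 0.370 = 0.6300

0.63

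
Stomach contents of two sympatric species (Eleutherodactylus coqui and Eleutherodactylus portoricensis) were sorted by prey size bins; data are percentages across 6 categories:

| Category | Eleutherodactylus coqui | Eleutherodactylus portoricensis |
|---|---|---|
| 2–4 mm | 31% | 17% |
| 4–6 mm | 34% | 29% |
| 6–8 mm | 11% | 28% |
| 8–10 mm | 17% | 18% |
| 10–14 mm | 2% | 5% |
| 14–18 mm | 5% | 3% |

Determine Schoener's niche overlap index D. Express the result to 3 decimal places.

0.790

Convert percentages to proportions (divide by 100).
Σ|p₁ᵢ − p₂ᵢ| = 0.14 + 0.05 + 0.17 + 0.01 + 0.03 + 0.02 = 0.42
D = 1 − ½ × 0.42 = 1 − 0.210 = 0.79000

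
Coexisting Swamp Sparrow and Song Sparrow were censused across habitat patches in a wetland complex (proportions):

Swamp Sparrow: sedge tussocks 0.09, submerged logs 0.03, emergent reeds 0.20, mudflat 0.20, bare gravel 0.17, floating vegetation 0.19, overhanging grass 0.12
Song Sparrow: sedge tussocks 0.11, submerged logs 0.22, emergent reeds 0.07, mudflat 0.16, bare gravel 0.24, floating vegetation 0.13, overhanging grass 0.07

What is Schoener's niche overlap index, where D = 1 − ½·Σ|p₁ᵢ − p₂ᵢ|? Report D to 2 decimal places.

0.72

Σ|p₁ᵢ − p₂ᵢ| = 0.02 + 0.19 + 0.13 + 0.04 + 0.07 + 0.06 + 0.05 = 0.56
D = 1 − ½ × 0.56 = 1 − 0.280 = 0.7200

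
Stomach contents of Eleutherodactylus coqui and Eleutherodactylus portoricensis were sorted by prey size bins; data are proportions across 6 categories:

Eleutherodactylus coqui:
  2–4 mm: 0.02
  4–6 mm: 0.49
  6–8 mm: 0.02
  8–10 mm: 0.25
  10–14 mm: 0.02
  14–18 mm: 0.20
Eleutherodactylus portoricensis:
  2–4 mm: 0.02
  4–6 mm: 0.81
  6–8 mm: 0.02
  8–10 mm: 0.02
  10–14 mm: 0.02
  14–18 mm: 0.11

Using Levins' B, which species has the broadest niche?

Eleutherodactylus coqui

Σp_coquᵢ² = 0.02² + 0.49² + 0.02² + 0.25² + 0.02² + 0.20² = 0.0004 + 0.2401 + 0.0004 + 0.0625 + 0.0004 + 0.0400 = 0.3438
B_coqu = 1 / 0.3438 = 2.9087
Σp_portᵢ² = 0.02² + 0.81² + 0.02² + 0.02² + 0.02² + 0.11² = 0.0004 + 0.6561 + 0.0004 + 0.0004 + 0.0004 + 0.0121 = 0.6698
B_port = 1 / 0.6698 = 1.4930
Highest B → broadest niche (most generalist): Eleutherodactylus coqui (B = 2.91).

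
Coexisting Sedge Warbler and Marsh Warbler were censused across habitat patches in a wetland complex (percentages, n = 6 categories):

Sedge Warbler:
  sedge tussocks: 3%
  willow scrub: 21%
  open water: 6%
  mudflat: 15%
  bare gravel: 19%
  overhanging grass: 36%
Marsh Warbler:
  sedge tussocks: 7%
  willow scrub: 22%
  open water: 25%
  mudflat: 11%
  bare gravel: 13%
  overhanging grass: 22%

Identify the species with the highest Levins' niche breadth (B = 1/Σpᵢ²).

Convert percentages to proportions (divide by 100).
Σp_Sedgᵢ² = 0.03² + 0.21² + 0.06² + 0.15² + 0.19² + 0.36² = 0.0009 + 0.0441 + 0.0036 + 0.0225 + 0.0361 + 0.1296 = 0.2368
B_Sedg = 1 / 0.2368 = 4.2230
Σp_Marsᵢ² = 0.07² + 0.22² + 0.25² + 0.11² + 0.13² + 0.22² = 0.0049 + 0.0484 + 0.0625 + 0.0121 + 0.0169 + 0.0484 = 0.1932
B_Mars = 1 / 0.1932 = 5.1760
Highest B → broadest niche (most generalist): Marsh Warbler (B = 5.18).

Marsh Warbler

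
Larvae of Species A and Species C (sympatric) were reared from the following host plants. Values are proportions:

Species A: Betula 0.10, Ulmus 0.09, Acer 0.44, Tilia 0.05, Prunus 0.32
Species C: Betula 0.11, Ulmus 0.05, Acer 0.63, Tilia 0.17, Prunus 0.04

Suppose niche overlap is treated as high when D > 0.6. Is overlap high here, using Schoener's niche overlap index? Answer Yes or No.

Σ|p₁ᵢ − p₂ᵢ| = 0.01 + 0.04 + 0.19 + 0.12 + 0.28 = 0.64
D = 1 − ½ × 0.64 = 1 − 0.320 = 0.6800
D = 0.6800 > 0.6 → Yes.

Yes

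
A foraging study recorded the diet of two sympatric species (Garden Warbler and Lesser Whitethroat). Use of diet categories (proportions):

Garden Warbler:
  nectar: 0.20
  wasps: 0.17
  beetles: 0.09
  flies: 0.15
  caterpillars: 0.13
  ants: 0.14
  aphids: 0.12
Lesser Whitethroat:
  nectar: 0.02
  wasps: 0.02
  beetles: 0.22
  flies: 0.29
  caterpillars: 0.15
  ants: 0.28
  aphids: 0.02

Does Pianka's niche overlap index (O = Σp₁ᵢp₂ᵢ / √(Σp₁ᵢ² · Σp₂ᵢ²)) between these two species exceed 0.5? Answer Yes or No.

Yes

Σ p₁ᵢp₂ᵢ = 0.0040 + 0.0034 + 0.0198 + 0.0435 + 0.0195 + 0.0392 + 0.0024 = 0.1318
Σp_1ᵢ² = 0.20² + 0.17² + 0.09² + 0.15² + 0.13² + 0.14² + 0.12² = 0.0400 + 0.0289 + 0.0081 + 0.0225 + 0.0169 + 0.0196 + 0.0144 = 0.1504
Σp_2ᵢ² = 0.02² + 0.02² + 0.22² + 0.29² + 0.15² + 0.28² + 0.02² = 0.0004 + 0.0004 + 0.0484 + 0.0841 + 0.0225 + 0.0784 + 0.0004 = 0.2346
O = 0.1318 / √(0.1504 × 0.2346) = 0.1318 / 0.18784 = 0.7017
O = 0.7017 > 0.5 → Yes.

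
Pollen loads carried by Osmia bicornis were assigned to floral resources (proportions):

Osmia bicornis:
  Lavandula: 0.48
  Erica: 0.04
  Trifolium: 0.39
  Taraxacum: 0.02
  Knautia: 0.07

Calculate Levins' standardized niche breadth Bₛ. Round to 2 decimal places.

0.39

Σpᵢ² = 0.48² + 0.04² + 0.39² + 0.02² + 0.07² = 0.2304 + 0.0016 + 0.1521 + 0.0004 + 0.0049 = 0.3894
B = 1 / 0.3894 = 2.5681
Bₛ = (B − 1)/(n − 1) = (2.5681 − 1)/(5 − 1) = 1.5681/4 = 0.3920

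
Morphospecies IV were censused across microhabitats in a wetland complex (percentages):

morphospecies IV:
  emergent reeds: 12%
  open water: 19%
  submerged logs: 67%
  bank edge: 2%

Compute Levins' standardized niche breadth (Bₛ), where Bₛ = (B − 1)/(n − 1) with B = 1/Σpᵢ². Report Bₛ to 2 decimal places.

0.33

Convert percentages to proportions (divide by 100).
Σpᵢ² = 0.12² + 0.19² + 0.67² + 0.02² = 0.0144 + 0.0361 + 0.4489 + 0.0004 = 0.4998
B = 1 / 0.4998 = 2.0008
Bₛ = (B − 1)/(n − 1) = (2.0008 − 1)/(4 − 1) = 1.0008/3 = 0.3336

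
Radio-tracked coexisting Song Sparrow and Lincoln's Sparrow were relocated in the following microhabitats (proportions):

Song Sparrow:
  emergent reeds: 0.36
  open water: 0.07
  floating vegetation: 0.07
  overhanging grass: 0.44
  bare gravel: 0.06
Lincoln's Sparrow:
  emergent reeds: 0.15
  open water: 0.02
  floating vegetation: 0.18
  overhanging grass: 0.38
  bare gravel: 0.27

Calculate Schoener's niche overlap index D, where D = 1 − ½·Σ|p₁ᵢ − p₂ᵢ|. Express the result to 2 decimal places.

Σ|p₁ᵢ − p₂ᵢ| = 0.21 + 0.05 + 0.11 + 0.06 + 0.21 = 0.64
D = 1 − ½ × 0.64 = 1 − 0.320 = 0.6800

0.68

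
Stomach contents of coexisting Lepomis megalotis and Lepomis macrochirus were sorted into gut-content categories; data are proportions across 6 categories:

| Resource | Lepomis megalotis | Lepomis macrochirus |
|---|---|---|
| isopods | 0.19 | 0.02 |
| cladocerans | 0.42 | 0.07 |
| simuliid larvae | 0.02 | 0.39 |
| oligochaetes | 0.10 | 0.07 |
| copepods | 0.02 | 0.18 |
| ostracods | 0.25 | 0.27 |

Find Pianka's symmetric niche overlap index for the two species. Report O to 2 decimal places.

Σ p₁ᵢp₂ᵢ = 0.0038 + 0.0294 + 0.0078 + 0.0070 + 0.0036 + 0.0675 = 0.1191
Σp_1ᵢ² = 0.19² + 0.42² + 0.02² + 0.10² + 0.02² + 0.25² = 0.0361 + 0.1764 + 0.0004 + 0.0100 + 0.0004 + 0.0625 = 0.2858
Σp_2ᵢ² = 0.02² + 0.07² + 0.39² + 0.07² + 0.18² + 0.27² = 0.0004 + 0.0049 + 0.1521 + 0.0049 + 0.0324 + 0.0729 = 0.2676
O = 0.1191 / √(0.2858 × 0.2676) = 0.1191 / 0.27655 = 0.4307

0.43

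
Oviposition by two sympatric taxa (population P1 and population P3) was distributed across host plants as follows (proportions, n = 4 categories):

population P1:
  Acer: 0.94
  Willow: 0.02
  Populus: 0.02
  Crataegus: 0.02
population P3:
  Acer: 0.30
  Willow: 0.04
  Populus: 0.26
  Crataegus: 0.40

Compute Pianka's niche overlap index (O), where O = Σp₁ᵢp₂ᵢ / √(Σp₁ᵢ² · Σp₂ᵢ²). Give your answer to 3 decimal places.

Σ p₁ᵢp₂ᵢ = 0.2820 + 0.0008 + 0.0052 + 0.0080 = 0.2960
Σp_1ᵢ² = 0.94² + 0.02² + 0.02² + 0.02² = 0.8836 + 0.0004 + 0.0004 + 0.0004 = 0.8848
Σp_2ᵢ² = 0.30² + 0.04² + 0.26² + 0.40² = 0.0900 + 0.0016 + 0.0676 + 0.1600 = 0.3192
O = 0.2960 / √(0.8848 × 0.3192) = 0.2960 / 0.531440 = 0.55698

0.557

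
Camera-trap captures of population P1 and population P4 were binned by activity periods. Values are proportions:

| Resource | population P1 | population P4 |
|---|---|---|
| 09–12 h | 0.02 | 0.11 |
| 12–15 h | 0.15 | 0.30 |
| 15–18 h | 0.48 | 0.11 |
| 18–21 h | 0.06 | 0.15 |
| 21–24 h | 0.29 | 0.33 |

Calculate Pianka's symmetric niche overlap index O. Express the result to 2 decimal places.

Σ p₁ᵢp₂ᵢ = 0.0022 + 0.0450 + 0.0528 + 0.0090 + 0.0957 = 0.2047
Σp_1ᵢ² = 0.02² + 0.15² + 0.48² + 0.06² + 0.29² = 0.0004 + 0.0225 + 0.2304 + 0.0036 + 0.0841 = 0.3410
Σp_2ᵢ² = 0.11² + 0.30² + 0.11² + 0.15² + 0.33² = 0.0121 + 0.0900 + 0.0121 + 0.0225 + 0.1089 = 0.2456
O = 0.2047 / √(0.3410 × 0.2456) = 0.2047 / 0.28940 = 0.7073

0.71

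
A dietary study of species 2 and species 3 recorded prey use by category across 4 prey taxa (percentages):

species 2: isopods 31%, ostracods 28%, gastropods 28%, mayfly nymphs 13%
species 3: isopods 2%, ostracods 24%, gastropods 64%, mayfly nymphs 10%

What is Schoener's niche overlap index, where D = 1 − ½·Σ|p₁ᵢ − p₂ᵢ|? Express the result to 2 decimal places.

Convert percentages to proportions (divide by 100).
Σ|p₁ᵢ − p₂ᵢ| = 0.29 + 0.04 + 0.36 + 0.03 = 0.72
D = 1 − ½ × 0.72 = 1 − 0.360 = 0.6400

0.64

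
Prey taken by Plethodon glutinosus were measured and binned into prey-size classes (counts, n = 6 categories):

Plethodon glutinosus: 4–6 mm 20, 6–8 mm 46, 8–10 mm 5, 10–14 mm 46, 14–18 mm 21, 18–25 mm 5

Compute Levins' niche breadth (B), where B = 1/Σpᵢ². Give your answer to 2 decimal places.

Proportions for Plethodon glutinosus (n=143): 20/143=0.1399, 46/143=0.3217, 5/143=0.0350, 46/143=0.3217, 21/143=0.1469, 5/143=0.0350
Σpᵢ² = 0.1399² + 0.3217² + 0.0350² + 0.3217² + 0.1469² + 0.0350² = 0.019572 + 0.103491 + 0.001225 + 0.103491 + 0.021580 + 0.001225 = 0.250584
B = 1 / 0.250584 = 3.9907

3.99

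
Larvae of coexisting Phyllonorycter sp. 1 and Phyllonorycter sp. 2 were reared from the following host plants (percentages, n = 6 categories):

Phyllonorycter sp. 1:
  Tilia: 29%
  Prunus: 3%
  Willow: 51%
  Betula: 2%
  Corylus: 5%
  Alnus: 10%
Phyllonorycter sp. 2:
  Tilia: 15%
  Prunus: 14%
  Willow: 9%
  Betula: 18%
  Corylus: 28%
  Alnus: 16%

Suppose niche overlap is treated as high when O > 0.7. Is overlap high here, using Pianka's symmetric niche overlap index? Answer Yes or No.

No

Convert percentages to proportions (divide by 100).
Σ p₁ᵢp₂ᵢ = 0.0435 + 0.0042 + 0.0459 + 0.0036 + 0.0140 + 0.0160 = 0.1272
Σp_1ᵢ² = 0.29² + 0.03² + 0.51² + 0.02² + 0.05² + 0.10² = 0.0841 + 0.0009 + 0.2601 + 0.0004 + 0.0025 + 0.0100 = 0.3580
Σp_2ᵢ² = 0.15² + 0.14² + 0.09² + 0.18² + 0.28² + 0.16² = 0.0225 + 0.0196 + 0.0081 + 0.0324 + 0.0784 + 0.0256 = 0.1866
O = 0.1272 / √(0.3580 × 0.1866) = 0.1272 / 0.25846 = 0.4921
O = 0.4921 < 0.7 → No.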